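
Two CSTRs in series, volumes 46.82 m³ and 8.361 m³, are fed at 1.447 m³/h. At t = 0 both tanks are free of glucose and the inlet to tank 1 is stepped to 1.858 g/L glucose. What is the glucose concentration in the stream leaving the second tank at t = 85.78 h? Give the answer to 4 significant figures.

Species balance on tank i: dCᵢ/dt = (Cᵢ₋₁ − Cᵢ)/τᵢ with τᵢ = Vᵢ/Q.
τ₁ = 46.82/1.447 = 32.3566 h; τ₂ = 8.361/1.447 = 5.77816 h.
Solving the cascade with C₁(0)=C₂(0)=0 gives C₂(t) = C_in[1 − (τ₁ e^(−t/τ₁) − τ₂ e^(−t/τ₂))/(τ₁ − τ₂)].
At t = 85.78: e^(−t/τ₁) = 0.0705748, e^(−t/τ₂) = 3.56992e-07.
C₂ = 1.858·[1 − (32.3566·0.0705748 − 5.77816·3.56992e-07)/(26.5784)] = 1.858·0.914082 = 1.69836 g/L.

1.698 g/L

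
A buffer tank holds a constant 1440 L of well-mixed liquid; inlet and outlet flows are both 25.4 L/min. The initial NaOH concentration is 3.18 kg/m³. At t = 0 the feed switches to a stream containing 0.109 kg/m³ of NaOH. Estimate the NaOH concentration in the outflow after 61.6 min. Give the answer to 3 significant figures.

1.15 kg/m³

Accumulation = in − out for the solute gives V dC/dt = Q(C_in − C).
Rewrite as dC/dt + C/τ = C_in/τ, τ = V/Q = 56.693 min.
C approaches C_in exponentially: C(t) = C_in + (C₀ − C_in) e^(−t/τ).
C(61.6) = 0.109 + (3.18 − 0.109)·e^(−61.6/56.693) = 0.109 + (3.0710)·0.33738 = 1.1451 kg/m³.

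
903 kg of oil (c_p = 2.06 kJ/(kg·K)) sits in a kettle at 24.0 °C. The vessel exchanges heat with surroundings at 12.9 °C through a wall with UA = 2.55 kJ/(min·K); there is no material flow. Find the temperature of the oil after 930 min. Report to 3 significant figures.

16.0 °C

Heat balance on the well-mixed liquid: M c_p dT/dt = −UA(T − T_amb).
dT/dt = (T_ss − T)/τ with T_ss = T_amb = 12.900 °C, τ = M c_p/UA = 903·2.06/2.55 = 729.48 min.
T approaches T_ss exponentially: T(t) = T_ss + (T₀ − T_ss) e^(−t/τ).
T(930) = 12.900 + (11.100)·0.27947 = 16.002 °C.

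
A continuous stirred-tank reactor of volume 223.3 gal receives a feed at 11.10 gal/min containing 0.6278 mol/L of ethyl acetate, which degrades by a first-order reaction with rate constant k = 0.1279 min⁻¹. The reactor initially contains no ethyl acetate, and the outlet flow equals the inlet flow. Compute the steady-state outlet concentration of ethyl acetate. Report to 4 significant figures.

Species balance: V dC/dt = Q C_in − Q C − k V C.
Steady state (dC/dt = 0): C_ss = Q C_in/(Q + kV) = C_in/(1 + kV/Q).
C_ss = 11.10·0.6278/(11.10 + 0.1279·223.3) = 6.96858/39.6601 = 0.175708 mol/L.

0.1757 mol/L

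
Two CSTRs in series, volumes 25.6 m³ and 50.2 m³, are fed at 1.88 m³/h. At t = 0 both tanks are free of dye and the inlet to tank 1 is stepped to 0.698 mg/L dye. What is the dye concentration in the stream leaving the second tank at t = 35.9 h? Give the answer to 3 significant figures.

0.379 mg/L

Time constants: τᵢ = Vᵢ/Q for each well-mixed tank.
τ₁ = 25.6/1.88 = 13.617 h; τ₂ = 50.2/1.88 = 26.702 h.
Solving the cascade with C₁(0)=C₂(0)=0 gives C₂(t) = C_in[1 − (τ₁ e^(−t/τ₁) − τ₂ e^(−t/τ₂))/(τ₁ − τ₂)].
At t = 35.9: e^(−t/τ₁) = 0.071618, e^(−t/τ₂) = 0.26068.
C₂ = 0.698·[1 − (13.617·0.071618 − 26.702·0.26068)/(-13.085)] = 0.698·0.54257 = 0.37872 mg/L.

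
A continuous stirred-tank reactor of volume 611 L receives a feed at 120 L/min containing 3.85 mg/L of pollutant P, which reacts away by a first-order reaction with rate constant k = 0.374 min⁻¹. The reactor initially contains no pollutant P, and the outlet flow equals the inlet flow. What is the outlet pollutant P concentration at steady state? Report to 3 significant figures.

Species balance: V dC/dt = Q C_in − Q C − k V C.
Steady state (dC/dt = 0): C_ss = Q C_in/(Q + kV) = C_in/(1 + kV/Q).
C_ss = 120·3.85/(120 + 0.374·611) = 462.00/348.51 = 1.3256 mg/L.

1.33 mg/L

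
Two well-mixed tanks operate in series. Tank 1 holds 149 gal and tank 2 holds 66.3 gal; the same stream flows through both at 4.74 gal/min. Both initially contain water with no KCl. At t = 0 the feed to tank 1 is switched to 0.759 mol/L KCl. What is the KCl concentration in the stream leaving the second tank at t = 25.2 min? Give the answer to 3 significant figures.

Each tank obeys Vᵢ dCᵢ/dt = Q(Cᵢ₋₁ − Cᵢ), so τᵢ = Vᵢ/Q.
τ₁ = 149/4.74 = 31.435 min; τ₂ = 66.3/4.74 = 13.987 min.
Tank 1: C₁ = C_in(1 − e^(−t/τ₁)). Tank 2 (τ₁ ≠ τ₂): C₂ = C_in[1 − (τ₁ e^(−t/τ₁) − τ₂ e^(−t/τ₂))/(τ₁ − τ₂)].
At t = 25.2: e^(−t/τ₁) = 0.44858, e^(−t/τ₂) = 0.16503.
C₂ = 0.759·[1 − (31.435·0.44858 − 13.987·0.16503)/(17.447)] = 0.759·0.32410 = 0.24599 mol/L.

0.246 mol/L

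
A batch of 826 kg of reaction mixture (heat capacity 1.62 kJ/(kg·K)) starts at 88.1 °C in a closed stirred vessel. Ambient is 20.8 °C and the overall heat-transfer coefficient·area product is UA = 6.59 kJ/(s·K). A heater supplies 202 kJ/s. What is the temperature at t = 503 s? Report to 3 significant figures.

54.5 °C

Heat balance on the well-mixed liquid: M c_p dT/dt = −UA(T − T_amb) + Q̇.
dT/dt = (T_ss − T)/τ with T_ss = T_amb + Q̇/UA = 20.8 + 202/6.59 = 51.453 °C, τ = M c_p/UA = 826·1.62/6.59 = 203.05 s.
T approaches T_ss exponentially: T(t) = T_ss + (T₀ − T_ss) e^(−t/τ).
T(503) = 51.453 + (36.647)·0.083979 = 54.530 °C.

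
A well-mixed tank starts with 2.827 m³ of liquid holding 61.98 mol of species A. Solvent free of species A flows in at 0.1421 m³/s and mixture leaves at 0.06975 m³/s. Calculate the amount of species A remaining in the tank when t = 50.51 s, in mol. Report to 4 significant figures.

27.85 mol

Total volume: dV/dt = Q_in − Q_out = 0.0723500 m³/s, so V(t) = 2.827 + 0.0723500 t and V(50.51) = 6.48140 m³.
Solute balance: dm/dt = 0 − Q_out C = −Q_out m/V(t).
dm/m = −Q_out dt/(V₀ + 0.0723500 t); integrating gives ln(m/m₀) = −(Q_out/(Q_in−Q_out)) ln(V/V₀).
m = m₀ (V₀/V)^(Q_out/(Q_in−Q_out)) = 61.98 × (2.827/6.48140)^(0.964064) = 27.8521 mol.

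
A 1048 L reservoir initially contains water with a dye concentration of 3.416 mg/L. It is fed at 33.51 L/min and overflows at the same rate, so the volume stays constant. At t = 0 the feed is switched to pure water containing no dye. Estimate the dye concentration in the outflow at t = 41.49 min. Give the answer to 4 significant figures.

0.9065 mg/L

Transient balance on the dissolved component: V dC/dt = Q(C_in − C).
Rewrite as dC/dt + C/τ = C_in/τ, τ = V/Q = 31.2742 min.
C approaches C_in exponentially: C(t) = C_in + (C₀ − C_in) e^(−t/τ).
C(41.49) = 0 + (3.416 − 0)·e^(−41.49/31.2742) = 0 + (3.41600)·0.265365 = 0.906485 mg/L.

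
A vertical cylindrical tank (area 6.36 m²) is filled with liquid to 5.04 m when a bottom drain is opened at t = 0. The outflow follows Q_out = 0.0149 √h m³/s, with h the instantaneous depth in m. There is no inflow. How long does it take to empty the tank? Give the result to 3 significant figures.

With no inflow, A dh/dt = −0.0149 √h.
∫ h^(−1/2) dh = −(0.0149/A) ∫ dt, giving 2√h = 2√h₀ − (0.0149/A) t.
Set h = 0: 2√h₀ = (0.0149/A) t_empty ⇒ t_empty = 2A√h₀/0.0149.
t_empty = 2·6.36·√5.04/0.0149 = 12.720·2.2450/0.0149 = 1916.5 s.

1920 s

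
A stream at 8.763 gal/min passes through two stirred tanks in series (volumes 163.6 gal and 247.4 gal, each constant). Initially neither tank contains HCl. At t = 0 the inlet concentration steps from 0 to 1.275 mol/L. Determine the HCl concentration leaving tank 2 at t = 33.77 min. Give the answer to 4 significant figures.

0.5447 mol/L

Each tank obeys Vᵢ dCᵢ/dt = Q(Cᵢ₋₁ − Cᵢ), so τᵢ = Vᵢ/Q.
τ₁ = 163.6/8.763 = 18.6694 min; τ₂ = 247.4/8.763 = 28.2323 min.
Tank 1: C₁ = C_in(1 − e^(−t/τ₁)). Tank 2 (τ₁ ≠ τ₂): C₂ = C_in[1 − (τ₁ e^(−t/τ₁) − τ₂ e^(−t/τ₂))/(τ₁ − τ₂)].
At t = 33.77: e^(−t/τ₁) = 0.163844, e^(−t/τ₂) = 0.302357.
C₂ = 1.275·[1 − (18.6694·0.163844 − 28.2323·0.302357)/(-9.56294)] = 1.275·0.427227 = 0.544715 mol/L.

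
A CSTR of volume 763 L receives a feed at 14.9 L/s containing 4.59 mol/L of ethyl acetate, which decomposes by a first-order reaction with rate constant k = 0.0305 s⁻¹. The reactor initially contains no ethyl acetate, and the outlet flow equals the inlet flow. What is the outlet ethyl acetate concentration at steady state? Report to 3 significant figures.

1.79 mol/L

Accumulation = in − out − consumed: V dC/dt = Q C_in − Q C − k V C.
At steady state: 0 = Q C_in − (Q + kV) C_ss, so C_ss = Q C_in/(Q + kV).
C_ss = 14.9·4.59/(14.9 + 0.0305·763) = 68.391/38.172 = 1.7917 mol/L.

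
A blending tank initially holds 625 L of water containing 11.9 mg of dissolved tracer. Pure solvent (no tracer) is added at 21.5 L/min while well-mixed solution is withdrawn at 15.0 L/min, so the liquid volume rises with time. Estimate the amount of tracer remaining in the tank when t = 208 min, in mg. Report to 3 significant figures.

0.834 mg

Let m(t) be the amount of tracer. Volume: V(t) = V₀ + (Q_in − Q_out) t = 625 + 6.5000 t; V(208) = 1977.0 L.
Solute balance: dm/dt = 0 − Q_out C = −Q_out m/V(t).
dm/m = −Q_out dt/(V₀ + 6.5000 t); integrating gives ln(m/m₀) = −(Q_out/(Q_in−Q_out)) ln(V/V₀).
m = m₀ (V₀/V)^(Q_out/(Q_in−Q_out)) = 11.9 × (625/1977.0)^(2.3077) = 0.83447 mg.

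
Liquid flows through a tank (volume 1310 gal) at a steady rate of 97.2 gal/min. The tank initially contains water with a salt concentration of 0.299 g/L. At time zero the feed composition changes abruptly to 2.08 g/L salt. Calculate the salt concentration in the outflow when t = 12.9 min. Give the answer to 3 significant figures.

Accumulation = in − out for the solute gives V dC/dt = Q(C_in − C).
Time constant τ = V/Q = 1310/97.2 = 13.477 min.
This is linear first-order; C(t) = C_in + (C₀ − C_in) e^(−t/τ).
C(12.9) = 2.08 + (0.299 − 2.08)·e^(−12.9/13.477) = 2.08 + (-1.7810)·0.38398 = 1.3961 g/L.

1.40 g/L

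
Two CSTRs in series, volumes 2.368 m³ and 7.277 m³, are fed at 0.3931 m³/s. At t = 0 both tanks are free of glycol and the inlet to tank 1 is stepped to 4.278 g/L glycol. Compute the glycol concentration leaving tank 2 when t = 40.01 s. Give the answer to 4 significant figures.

3.550 g/L

Time constants: τᵢ = Vᵢ/Q for each well-mixed tank.
τ₁ = 2.368/0.3931 = 6.02391 s; τ₂ = 7.277/0.3931 = 18.5118 s.
Tank 1: C₁ = C_in(1 − e^(−t/τ₁)). Tank 2 (τ₁ ≠ τ₂): C₂ = C_in[1 − (τ₁ e^(−t/τ₁) − τ₂ e^(−t/τ₂))/(τ₁ − τ₂)].
At t = 40.01: e^(−t/τ₁) = 0.00130459, e^(−t/τ₂) = 0.115173.
C₂ = 4.278·[1 − (6.02391·0.00130459 − 18.5118·0.115173)/(-12.4879)] = 4.278·0.829899 = 3.55031 g/L.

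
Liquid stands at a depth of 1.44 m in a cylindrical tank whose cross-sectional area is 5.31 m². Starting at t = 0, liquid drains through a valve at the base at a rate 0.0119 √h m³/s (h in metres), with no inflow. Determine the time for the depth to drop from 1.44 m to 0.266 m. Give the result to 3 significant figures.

611 s

A dh/dt = −Q_out = −0.0119 √h.
Separate and integrate: 2(√h − √h₀) = −(0.0119/A) t.
t = 2A(√h₀ − √h)/0.0119 = 2·5.31·(√1.44 − √0.266)/0.0119
  = 10.620 × (1.2000 − 0.51575) / 0.0119 = 610.65 s.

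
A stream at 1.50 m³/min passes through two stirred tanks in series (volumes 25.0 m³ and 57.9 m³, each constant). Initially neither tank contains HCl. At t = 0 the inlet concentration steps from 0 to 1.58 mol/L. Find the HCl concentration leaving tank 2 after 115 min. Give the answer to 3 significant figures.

1.44 mol/L

Each tank obeys Vᵢ dCᵢ/dt = Q(Cᵢ₋₁ − Cᵢ), so τᵢ = Vᵢ/Q.
τ₁ = 25.0/1.50 = 16.667 min; τ₂ = 57.9/1.50 = 38.600 min.
Tank 1: C₁ = C_in(1 − e^(−t/τ₁)). Tank 2 (τ₁ ≠ τ₂): C₂ = C_in[1 − (τ₁ e^(−t/τ₁) − τ₂ e^(−t/τ₂))/(τ₁ − τ₂)].
At t = 115: e^(−t/τ₁) = 0.0010078, e^(−t/τ₂) = 0.050830.
C₂ = 1.58·[1 − (16.667·0.0010078 − 38.600·0.050830)/(-21.933)] = 1.58·0.91131 = 1.4399 mol/L.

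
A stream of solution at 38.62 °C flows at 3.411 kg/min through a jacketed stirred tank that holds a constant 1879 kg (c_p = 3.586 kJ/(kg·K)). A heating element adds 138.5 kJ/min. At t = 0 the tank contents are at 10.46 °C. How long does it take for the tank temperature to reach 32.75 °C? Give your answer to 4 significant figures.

M c_p dT/dt = ṁ c_p (T_in − T) + Q̇.
τ = M/ṁ = 550.865 min; T_ss = T_in + Q̇/(ṁ c_p) = 49.9429 °C.
T(t) = T_ss + (T₀ − T_ss) e^(−t/τ). Set T = 32.75:
e^(−t/τ) = (32.75 − 49.9429)/(10.46 − 49.9429) = 0.435452
t = −550.865 · ln(0.435452) = 457.973 min.

458.0 min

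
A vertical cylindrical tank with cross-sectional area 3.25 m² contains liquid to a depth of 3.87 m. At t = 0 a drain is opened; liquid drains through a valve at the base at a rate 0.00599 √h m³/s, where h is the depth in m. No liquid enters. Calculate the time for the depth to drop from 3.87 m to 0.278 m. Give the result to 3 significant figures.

1560 s

With no inflow, A dh/dt = −0.00599 √h.
Separate and integrate: 2(√h − √h₀) = −(0.00599/A) t.
t = 2A(√h₀ − √h)/0.00599 = 2·3.25·(√3.87 − √0.278)/0.00599
  = 6.5000 × (1.9672 − 0.52726) / 0.00599 = 1562.6 s.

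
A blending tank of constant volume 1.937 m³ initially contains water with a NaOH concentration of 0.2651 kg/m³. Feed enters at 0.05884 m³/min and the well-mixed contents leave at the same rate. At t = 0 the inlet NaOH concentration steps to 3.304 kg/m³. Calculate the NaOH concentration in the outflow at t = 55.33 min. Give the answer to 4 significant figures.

2.738 kg/m³

Transient balance on the dissolved component: V dC/dt = Q(C_in − C).
Rewrite as dC/dt + C/τ = C_in/τ, τ = V/Q = 32.9198 min.
This is linear first-order; C(t) = C_in + (C₀ − C_in) e^(−t/τ).
C(55.33) = 3.304 + (0.2651 − 3.304)·e^(−55.33/32.9198) = 3.304 + (-3.03890)·0.186234 = 2.73805 kg/m³.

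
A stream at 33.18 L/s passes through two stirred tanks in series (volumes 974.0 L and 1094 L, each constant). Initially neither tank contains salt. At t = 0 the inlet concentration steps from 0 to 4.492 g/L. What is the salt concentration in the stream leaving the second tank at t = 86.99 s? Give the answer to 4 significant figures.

Each tank obeys Vᵢ dCᵢ/dt = Q(Cᵢ₋₁ − Cᵢ), so τᵢ = Vᵢ/Q.
τ₁ = 974.0/33.18 = 29.3550 s; τ₂ = 1094/33.18 = 32.9717 s.
Tank 1: C₁ = C_in(1 − e^(−t/τ₁)). Tank 2 (τ₁ ≠ τ₂): C₂ = C_in[1 − (τ₁ e^(−t/τ₁) − τ₂ e^(−t/τ₂))/(τ₁ − τ₂)].
At t = 86.99: e^(−t/τ₁) = 0.0516443, e^(−t/τ₂) = 0.0714809.
C₂ = 4.492·[1 − (29.3550·0.0516443 − 32.9717·0.0714809)/(-3.61664)] = 4.492·0.767512 = 3.44766 g/L.

3.448 g/L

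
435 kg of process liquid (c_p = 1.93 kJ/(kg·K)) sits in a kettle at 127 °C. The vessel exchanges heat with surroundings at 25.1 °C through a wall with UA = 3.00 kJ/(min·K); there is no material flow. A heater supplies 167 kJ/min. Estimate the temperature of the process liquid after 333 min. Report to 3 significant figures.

94.8 °C

M c_p dT/dt = −UA(T − T_amb) + Q̇.
dT/dt = (T_ss − T)/τ with T_ss = T_amb + Q̇/UA = 25.1 + 167/3.00 = 80.767 °C, τ = M c_p/UA = 435·1.93/3.00 = 279.85 min.
Integrating: T(t) = T_ss + (T₀ − T_ss) e^(−t/τ).
T(333) = 80.767 + (46.233)·0.30424 = 94.833 °C.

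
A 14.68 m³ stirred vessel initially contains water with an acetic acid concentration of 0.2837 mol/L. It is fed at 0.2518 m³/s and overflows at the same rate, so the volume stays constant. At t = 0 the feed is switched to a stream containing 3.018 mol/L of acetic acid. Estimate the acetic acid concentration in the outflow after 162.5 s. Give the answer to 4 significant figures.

2.850 mol/L

Unsteady species balance (constant V, well mixed): V dC/dt = Q(C_in − C).
Time constant τ = V/Q = 14.68/0.2518 = 58.3002 s.
Solution: C(t) = C_in + (C₀ − C_in) e^(−t/τ).
C(162.5) = 3.018 + (0.2837 − 3.018)·e^(−162.5/58.3002) = 3.018 + (-2.73430)·0.0615875 = 2.84960 mol/L.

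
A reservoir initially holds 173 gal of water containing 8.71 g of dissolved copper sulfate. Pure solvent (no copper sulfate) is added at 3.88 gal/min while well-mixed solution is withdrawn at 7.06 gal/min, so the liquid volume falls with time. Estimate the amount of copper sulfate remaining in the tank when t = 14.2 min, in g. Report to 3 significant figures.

4.45 g

Total volume: dV/dt = Q_in − Q_out = -3.1800 gal/min, so V(t) = 173 − 3.1800 t and V(14.2) = 127.84 gal.
Solute balance: dm/dt = 0 − Q_out C = −Q_out m/V(t).
Separate: dm/m = −Q_out dt/V(t) ⇒ ln(m/m₀) = −(Q_out/(Q_in−Q_out)) ln(V/V₀).
m = m₀ (V₀/V)^(Q_out/(Q_in−Q_out)) = 8.71 × (173/127.84)^(-2.2201) = 4.4501 g.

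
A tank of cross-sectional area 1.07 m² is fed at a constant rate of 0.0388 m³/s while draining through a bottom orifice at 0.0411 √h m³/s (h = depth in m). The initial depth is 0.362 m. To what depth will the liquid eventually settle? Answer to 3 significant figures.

0.891 m

Level balance: A dh/dt = 0.0388 − 0.0411 √h. Setting dh/dt = 0:
Q_in = 0.0411 √h_ss ⇒ √h_ss = 0.0388/0.0411 = 0.94404.
h_ss = 0.94404² = 0.89121 m. (Since h₀ = 0.362 m < h_ss, the level will rise toward this value.)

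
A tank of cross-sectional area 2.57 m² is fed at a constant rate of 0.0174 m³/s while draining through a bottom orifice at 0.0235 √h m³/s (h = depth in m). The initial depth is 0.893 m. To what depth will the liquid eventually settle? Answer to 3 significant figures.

A dh/dt = Q_in − 0.0235 √h. Steady state requires inflow = outflow:
Q_in = 0.0235 √h_ss ⇒ √h_ss = 0.0174/0.0235 = 0.74043.
h_ss = 0.74043² = 0.54823 m. (Since h₀ = 0.893 m > h_ss, the level will fall toward this value.)

0.548 m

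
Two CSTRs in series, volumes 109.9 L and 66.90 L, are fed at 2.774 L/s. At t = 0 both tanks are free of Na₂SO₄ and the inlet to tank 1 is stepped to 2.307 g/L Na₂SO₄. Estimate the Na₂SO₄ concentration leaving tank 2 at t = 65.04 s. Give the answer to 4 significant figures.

1.407 g/L

Each tank obeys Vᵢ dCᵢ/dt = Q(Cᵢ₋₁ − Cᵢ), so τᵢ = Vᵢ/Q.
τ₁ = 109.9/2.774 = 39.6179 s; τ₂ = 66.90/2.774 = 24.1168 s.
Solving the cascade with C₁(0)=C₂(0)=0 gives C₂(t) = C_in[1 − (τ₁ e^(−t/τ₁) − τ₂ e^(−t/τ₂))/(τ₁ − τ₂)].
At t = 65.04: e^(−t/τ₁) = 0.193654, e^(−t/τ₂) = 0.0674158.
C₂ = 2.307·[1 − (39.6179·0.193654 − 24.1168·0.0674158)/(15.5011)] = 2.307·0.609943 = 1.40714 g/L.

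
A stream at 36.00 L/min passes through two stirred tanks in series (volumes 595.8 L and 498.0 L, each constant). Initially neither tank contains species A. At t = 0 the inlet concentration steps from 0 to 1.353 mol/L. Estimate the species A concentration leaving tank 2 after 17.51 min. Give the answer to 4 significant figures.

Time constants: τᵢ = Vᵢ/Q for each well-mixed tank.
τ₁ = 595.8/36.00 = 16.5500 min; τ₂ = 498.0/36.00 = 13.8333 min.
Solving the cascade with C₁(0)=C₂(0)=0 gives C₂(t) = C_in[1 − (τ₁ e^(−t/τ₁) − τ₂ e^(−t/τ₂))/(τ₁ − τ₂)].
At t = 17.51: e^(−t/τ₁) = 0.347147, e^(−t/τ₂) = 0.282018.
C₂ = 1.353·[1 − (16.5500·0.347147 − 13.8333·0.282018)/(2.71667)] = 1.353·0.321214 = 0.434603 mol/L.

0.4346 mol/L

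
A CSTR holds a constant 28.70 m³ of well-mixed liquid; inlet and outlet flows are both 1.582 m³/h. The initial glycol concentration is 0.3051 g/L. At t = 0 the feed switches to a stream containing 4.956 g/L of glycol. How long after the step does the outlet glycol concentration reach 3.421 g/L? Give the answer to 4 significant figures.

20.11 h

Species balance: V dC/dt = Q(C_in − C) ⇒ τ = V/Q = 18.1416 h.
C(t) = C_in + (C₀ − C_in) e^(−t/τ). Set C = 3.421 and solve for t:
e^(−t/τ) = (C − C_in)/(C₀ − C_in) = (3.421 − 4.956)/(0.3051 − 4.956) = 0.330044
t = −τ ln(…) = 18.1416 × 1.10853 = 20.1105 h.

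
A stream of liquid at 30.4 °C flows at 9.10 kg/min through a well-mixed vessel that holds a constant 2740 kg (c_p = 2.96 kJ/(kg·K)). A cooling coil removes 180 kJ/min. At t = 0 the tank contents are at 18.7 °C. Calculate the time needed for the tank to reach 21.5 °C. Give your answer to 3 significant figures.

Energy balance: M c_p dT/dt = ṁ c_p (T_in − T) − 180.
τ = M/ṁ = 301.10 min; T_ss = T_in − Q̇/(ṁ c_p) = 23.717 °C.
T(t) = T_ss + (T₀ − T_ss) e^(−t/τ). Set T = 21.5:
e^(−t/τ) = (21.5 − 23.717)/(18.7 − 23.717) = 0.44195
t = −301.10 · ln(0.44195) = 245.86 min.

246 min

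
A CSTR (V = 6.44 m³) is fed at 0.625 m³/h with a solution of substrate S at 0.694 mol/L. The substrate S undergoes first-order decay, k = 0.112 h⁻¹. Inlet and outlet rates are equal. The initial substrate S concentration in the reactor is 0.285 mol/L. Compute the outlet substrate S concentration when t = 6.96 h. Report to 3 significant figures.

V dC/dt = Q(C_in − C) − k V C.
dC/dt = (Q/V) C_in − (Q/V + k) C; effective rate a = Q/V + k = 0.097050 + 0.112 = 0.20905 h⁻¹.
C_ss = Q C_in/(Q + kV) = 0.32218 mol/L; C(t) = C_ss + (C₀ − C_ss) e^(−a t).
C(6.96) = 0.32218 + (-0.037184)·e^(−0.20905·6.96) = 0.32218 + (-0.037184)·0.23340 = 0.31351 mol/L.

0.314 mol/L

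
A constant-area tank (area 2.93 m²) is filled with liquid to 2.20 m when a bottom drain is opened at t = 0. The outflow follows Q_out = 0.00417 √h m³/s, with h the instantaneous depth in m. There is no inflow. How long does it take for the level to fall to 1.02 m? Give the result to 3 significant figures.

A dh/dt = −Q_out = −0.00417 √h.
Separate and integrate: 2(√h − √h₀) = −(0.00417/A) t.
t = 2A(√h₀ − √h)/0.00417 = 2·2.93·(√2.20 − √1.02)/0.00417
  = 5.8600 × (1.4832 − 1.0100) / 0.00417 = 665.10 s.

665 s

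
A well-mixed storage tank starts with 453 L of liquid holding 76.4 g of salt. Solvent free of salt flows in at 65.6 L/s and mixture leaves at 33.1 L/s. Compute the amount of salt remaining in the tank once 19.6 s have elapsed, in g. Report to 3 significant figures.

31.2 g

Total volume: dV/dt = Q_in − Q_out = 32.500 L/s, so V(t) = 453 + 32.500 t and V(19.6) = 1090.0 L.
Species balance (pure solvent in): dm/dt = −Q_out · m/V(t).
Separate: dm/m = −Q_out dt/V(t) ⇒ ln(m/m₀) = −(Q_out/(Q_in−Q_out)) ln(V/V₀).
m = m₀ (V₀/V)^(Q_out/(Q_in−Q_out)) = 76.4 × (453/1090.0)^(1.0185) = 31.241 g.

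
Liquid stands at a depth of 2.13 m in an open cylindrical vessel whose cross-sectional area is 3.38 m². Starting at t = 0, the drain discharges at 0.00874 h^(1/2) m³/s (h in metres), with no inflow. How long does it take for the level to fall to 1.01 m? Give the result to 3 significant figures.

352 s

Mass balance (ρ constant): A dh/dt = −0.00874 √h.
∫ h^(−1/2) dh = −(0.00874/A) ∫ dt, giving 2√h = 2√h₀ − (0.00874/A) t.
t = 2A(√h₀ − √h)/0.00874 = 2·3.38·(√2.13 − √1.01)/0.00874
  = 6.7600 × (1.4595 − 1.0050) / 0.00874 = 351.51 s.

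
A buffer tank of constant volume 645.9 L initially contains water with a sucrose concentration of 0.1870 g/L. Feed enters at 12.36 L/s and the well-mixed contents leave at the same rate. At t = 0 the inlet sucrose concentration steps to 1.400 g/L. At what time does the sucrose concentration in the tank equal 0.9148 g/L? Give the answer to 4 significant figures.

Species balance on the tank: V dC/dt = Q(C_in − C), so τ = V/Q = 52.2573 s.
C(t) = C_in + (C₀ − C_in) e^(−t/τ). Set C = 0.9148 and solve for t:
e^(−t/τ) = (C − C_in)/(C₀ − C_in) = (0.9148 − 1.400)/(0.1870 − 1.400) = 0.400000
t = −τ ln(…) = 52.2573 × 0.916291 = 47.8829 s.

47.88 s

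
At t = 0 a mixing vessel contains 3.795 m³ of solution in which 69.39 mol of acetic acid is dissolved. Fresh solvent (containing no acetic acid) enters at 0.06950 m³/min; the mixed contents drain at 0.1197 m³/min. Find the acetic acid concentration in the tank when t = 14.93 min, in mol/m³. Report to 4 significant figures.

Total volume: dV/dt = Q_in − Q_out = -0.0502000 m³/min, so V(t) = 3.795 − 0.0502000 t and V(14.93) = 3.04551 m³.
No acetic acid enters, so dm/dt = −Q_out · (m/V).
Separate: dm/m = −Q_out dt/V(t) ⇒ ln(m/m₀) = −(Q_out/(Q_in−Q_out)) ln(V/V₀).
m = m₀ (V₀/V)^(Q_out/(Q_in−Q_out)) = 69.39 × (3.795/3.04551)^(-2.38446) = 41.0638 mol.
C = m/V = 41.0638/3.04551 = 13.4834 mol/m³.

13.48 mol/m³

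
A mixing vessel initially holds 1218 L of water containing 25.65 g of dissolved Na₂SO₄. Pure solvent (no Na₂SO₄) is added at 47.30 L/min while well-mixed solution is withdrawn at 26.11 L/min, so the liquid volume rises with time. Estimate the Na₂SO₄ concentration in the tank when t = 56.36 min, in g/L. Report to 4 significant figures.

Let m(t) be the amount of Na₂SO₄. Volume: V(t) = V₀ + (Q_in − Q_out) t = 1218 + 21.1900 t; V(56.36) = 2412.27 L.
Solute balance: dm/dt = 0 − Q_out C = −Q_out m/V(t).
Separate: dm/m = −Q_out dt/V(t) ⇒ ln(m/m₀) = −(Q_out/(Q_in−Q_out)) ln(V/V₀).
m = m₀ (V₀/V)^(Q_out/(Q_in−Q_out)) = 25.65 × (1218/2412.27)^(1.23218) = 11.0510 g.
C = m/V = 11.0510/2412.27 = 0.00458116 g/L.

0.004581 g/L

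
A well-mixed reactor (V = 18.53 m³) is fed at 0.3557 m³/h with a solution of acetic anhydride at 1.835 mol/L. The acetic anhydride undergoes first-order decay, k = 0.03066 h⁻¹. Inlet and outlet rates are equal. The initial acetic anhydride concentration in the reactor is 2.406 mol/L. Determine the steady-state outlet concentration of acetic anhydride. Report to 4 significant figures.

0.7065 mol/L

V dC/dt = Q(C_in − C) − k V C.
Steady state (dC/dt = 0): C_ss = Q C_in/(Q + kV) = C_in/(1 + kV/Q).
C_ss = 0.3557·1.835/(0.3557 + 0.03066·18.53) = 0.652710/0.923830 = 0.706526 mol/L.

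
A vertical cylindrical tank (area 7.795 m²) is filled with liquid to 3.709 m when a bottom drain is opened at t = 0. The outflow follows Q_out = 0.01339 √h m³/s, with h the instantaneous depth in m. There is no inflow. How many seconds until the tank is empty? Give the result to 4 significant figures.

With no inflow, A dh/dt = −0.01339 √h.
∫ h^(−1/2) dh = −(0.01339/A) ∫ dt, giving 2√h = 2√h₀ − (0.01339/A) t.
Set h = 0: 2√h₀ = (0.01339/A) t_empty ⇒ t_empty = 2A√h₀/0.01339.
t_empty = 2·7.795·√3.709/0.01339 = 15.5900·1.92588/0.01339 = 2242.30 s.

2242 s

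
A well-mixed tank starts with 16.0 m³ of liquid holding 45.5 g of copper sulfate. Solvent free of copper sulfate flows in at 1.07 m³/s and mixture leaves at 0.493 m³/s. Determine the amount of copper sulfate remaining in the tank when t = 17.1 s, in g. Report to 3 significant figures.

Total volume: dV/dt = Q_in − Q_out = 0.57700 m³/s, so V(t) = 16.0 + 0.57700 t and V(17.1) = 25.867 m³.
Solute balance: dm/dt = 0 − Q_out C = −Q_out m/V(t).
dm/m = −Q_out dt/(V₀ + 0.57700 t); integrating gives ln(m/m₀) = −(Q_out/(Q_in−Q_out)) ln(V/V₀).
m = m₀ (V₀/V)^(Q_out/(Q_in−Q_out)) = 45.5 × (16.0/25.867)^(0.85442) = 30.183 g.

30.2 g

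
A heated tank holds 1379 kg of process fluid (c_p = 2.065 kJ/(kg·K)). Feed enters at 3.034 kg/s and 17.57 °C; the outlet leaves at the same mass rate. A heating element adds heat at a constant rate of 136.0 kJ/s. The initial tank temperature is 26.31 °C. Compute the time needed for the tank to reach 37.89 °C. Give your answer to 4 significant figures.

M c_p dT/dt = ṁ c_p (T_in − T) + Q̇.
τ = M/ṁ = 454.515 s; T_ss = T_in + Q̇/(ṁ c_p) = 39.2772 °C.
T(t) = T_ss + (T₀ − T_ss) e^(−t/τ). Set T = 37.89:
e^(−t/τ) = (37.89 − 39.2772)/(26.31 − 39.2772) = 0.106976
t = −454.515 · ln(0.106976) = 1015.91 s.

1016 s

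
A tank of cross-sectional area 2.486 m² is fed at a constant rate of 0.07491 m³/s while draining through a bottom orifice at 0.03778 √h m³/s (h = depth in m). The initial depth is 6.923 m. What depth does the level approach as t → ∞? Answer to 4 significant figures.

3.931 m

Level balance: A dh/dt = 0.07491 − 0.03778 √h. Setting dh/dt = 0:
Q_in = 0.03778 √h_ss ⇒ √h_ss = 0.07491/0.03778 = 1.98280.
h_ss = 1.98280² = 3.93148 m. (Since h₀ = 6.923 m > h_ss, the level will fall toward this value.)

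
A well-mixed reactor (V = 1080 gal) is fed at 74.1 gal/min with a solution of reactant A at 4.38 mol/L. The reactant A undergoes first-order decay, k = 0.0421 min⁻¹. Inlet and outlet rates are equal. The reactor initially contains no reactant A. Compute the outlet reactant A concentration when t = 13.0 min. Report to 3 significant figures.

2.07 mol/L

Species balance: V dC/dt = Q C_in − Q C − k V C.
dC/dt = (Q/V) C_in − (Q/V + k) C; effective rate a = Q/V + k = 0.068611 + 0.0421 = 0.11071 min⁻¹.
C_ss = Q C_in/(Q + kV) = 2.7144 mol/L; C(t) = C_ss + (C₀ − C_ss) e^(−a t).
C(13.0) = 2.7144 + (-2.7144)·e^(−0.11071·13.0) = 2.7144 + (-2.7144)·0.23711 = 2.0708 mol/L.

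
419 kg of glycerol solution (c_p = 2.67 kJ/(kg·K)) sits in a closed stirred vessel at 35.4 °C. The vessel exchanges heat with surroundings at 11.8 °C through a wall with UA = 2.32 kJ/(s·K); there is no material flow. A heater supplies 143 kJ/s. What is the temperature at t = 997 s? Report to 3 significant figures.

M c_p dT/dt = −UA(T − T_amb) + Q̇.
dT/dt = (T_ss − T)/τ with T_ss = T_amb + Q̇/UA = 11.8 + 143/2.32 = 73.438 °C, τ = M c_p/UA = 419·2.67/2.32 = 482.21 s.
T approaches T_ss exponentially: T(t) = T_ss + (T₀ − T_ss) e^(−t/τ).
T(997) = 73.438 + (-38.038)·0.12649 = 68.626 °C.

68.6 °C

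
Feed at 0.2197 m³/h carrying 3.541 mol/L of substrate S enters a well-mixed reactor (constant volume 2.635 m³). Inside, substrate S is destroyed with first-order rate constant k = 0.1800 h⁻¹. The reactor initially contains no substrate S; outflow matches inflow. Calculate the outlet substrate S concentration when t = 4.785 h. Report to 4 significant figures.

0.8031 mol/L

Species balance: V dC/dt = Q C_in − Q C − k V C.
This is linear with rate a = Q/V + k = 0.263378 h⁻¹.
C_ss = Q C_in/(Q + kV) = 1.12098 mol/L; C(t) = C_ss + (C₀ − C_ss) e^(−a t).
C(4.785) = 1.12098 + (-1.12098)·e^(−0.263378·4.785) = 1.12098 + (-1.12098)·0.283580 = 0.803090 mol/L.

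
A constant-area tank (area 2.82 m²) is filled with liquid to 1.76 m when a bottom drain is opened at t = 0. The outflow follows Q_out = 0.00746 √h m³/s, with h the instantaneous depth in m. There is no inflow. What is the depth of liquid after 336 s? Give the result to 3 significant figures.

With no inflow, A dh/dt = −0.00746 √h.
Separate and integrate: 2(√h − √h₀) = −(0.00746/A) t.
√h = √1.76 − 0.00746·336/(2·2.82) = 1.3266 − 0.44443 = 0.88222.
h = 0.88222² = 0.77832 m.

0.778 m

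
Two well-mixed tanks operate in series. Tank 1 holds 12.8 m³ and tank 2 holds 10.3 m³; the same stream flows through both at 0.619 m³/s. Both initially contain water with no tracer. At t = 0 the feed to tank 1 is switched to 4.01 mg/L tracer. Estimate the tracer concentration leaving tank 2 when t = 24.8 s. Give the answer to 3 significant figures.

1.54 mg/L

Time constants: τᵢ = Vᵢ/Q for each well-mixed tank.
τ₁ = 12.8/0.619 = 20.679 s; τ₂ = 10.3/0.619 = 16.640 s.
Solving the cascade with C₁(0)=C₂(0)=0 gives C₂(t) = C_in[1 − (τ₁ e^(−t/τ₁) − τ₂ e^(−t/τ₂))/(τ₁ − τ₂)].
At t = 24.8: e^(−t/τ₁) = 0.30140, e^(−t/τ₂) = 0.22528.
C₂ = 4.01·[1 − (20.679·0.30140 − 16.640·0.22528)/(4.0388)] = 4.01·0.38498 = 1.5438 mg/L.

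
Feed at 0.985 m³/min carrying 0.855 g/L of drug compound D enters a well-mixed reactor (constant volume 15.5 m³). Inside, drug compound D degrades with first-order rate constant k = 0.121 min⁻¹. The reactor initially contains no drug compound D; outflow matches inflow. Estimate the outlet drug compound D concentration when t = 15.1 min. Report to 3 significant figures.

V dC/dt = Q(C_in − C) − k V C.
This is linear with rate a = Q/V + k = 0.18455 min⁻¹.
C_ss = Q C_in/(Q + kV) = 0.29442 g/L; C(t) = C_ss + (C₀ − C_ss) e^(−a t).
C(15.1) = 0.29442 + (-0.29442)·e^(−0.18455·15.1) = 0.29442 + (-0.29442)·0.061625 = 0.27627 g/L.

0.276 g/L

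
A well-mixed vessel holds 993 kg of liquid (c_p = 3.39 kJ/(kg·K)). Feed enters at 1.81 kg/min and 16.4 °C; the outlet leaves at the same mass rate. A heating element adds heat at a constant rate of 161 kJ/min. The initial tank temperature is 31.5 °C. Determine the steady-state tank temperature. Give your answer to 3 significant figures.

M c_p dT/dt = ṁ c_p (T_in − T) + Q̇.
At steady state dT/dt = 0 ⇒ T_ss = T_in + Q̇/(ṁ c_p) = 16.4 + 161/(1.81·3.39) = 42.639 °C.

42.6 °C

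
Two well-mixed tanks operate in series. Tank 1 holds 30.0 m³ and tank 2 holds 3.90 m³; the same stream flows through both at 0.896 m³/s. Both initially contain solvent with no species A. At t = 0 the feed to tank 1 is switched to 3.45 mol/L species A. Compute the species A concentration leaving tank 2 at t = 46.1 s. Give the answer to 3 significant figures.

Species balance on tank i: dCᵢ/dt = (Cᵢ₋₁ − Cᵢ)/τᵢ with τᵢ = Vᵢ/Q.
τ₁ = 30.0/0.896 = 33.482 s; τ₂ = 3.90/0.896 = 4.3527 s.
Tank 1: C₁ = C_in(1 − e^(−t/τ₁)). Tank 2 (τ₁ ≠ τ₂): C₂ = C_in[1 − (τ₁ e^(−t/τ₁) − τ₂ e^(−t/τ₂))/(τ₁ − τ₂)].
At t = 46.1: e^(−t/τ₁) = 0.25237, e^(−t/τ₂) = 2.5137e-05.
C₂ = 3.45·[1 − (33.482·0.25237 − 4.3527·2.5137e-05)/(29.129)] = 3.45·0.70992 = 2.4492 mol/L.

2.45 mol/L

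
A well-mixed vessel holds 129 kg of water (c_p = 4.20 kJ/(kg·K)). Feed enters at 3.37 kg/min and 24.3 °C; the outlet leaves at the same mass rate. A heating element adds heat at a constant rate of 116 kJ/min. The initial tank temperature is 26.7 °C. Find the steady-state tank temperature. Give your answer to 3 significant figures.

32.5 °C

First-law balance (no shaft work): M c_p dT/dt = ṁ c_p (T_in − T) + 116.
At steady state dT/dt = 0 ⇒ T_ss = T_in + Q̇/(ṁ c_p) = 24.3 + 116/(3.37·4.20) = 32.496 °C.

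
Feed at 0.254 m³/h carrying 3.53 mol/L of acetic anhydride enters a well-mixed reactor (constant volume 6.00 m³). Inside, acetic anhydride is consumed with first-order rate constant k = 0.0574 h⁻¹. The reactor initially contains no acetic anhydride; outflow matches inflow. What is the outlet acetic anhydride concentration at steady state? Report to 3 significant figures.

Species balance: V dC/dt = Q C_in − Q C − k V C.
Steady state (dC/dt = 0): C_ss = Q C_in/(Q + kV) = C_in/(1 + kV/Q).
C_ss = 0.254·3.53/(0.254 + 0.0574·6.00) = 0.89662/0.59840 = 1.4984 mol/L.

1.50 mol/L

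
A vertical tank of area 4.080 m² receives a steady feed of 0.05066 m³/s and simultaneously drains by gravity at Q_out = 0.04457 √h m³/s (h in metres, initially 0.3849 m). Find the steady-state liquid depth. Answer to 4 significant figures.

1.292 m

Accumulation of liquid (constant cross-section A): A dh/dt = Q_in − 0.04457 √h. At steady state dh/dt = 0:
Q_in = 0.04457 √h_ss ⇒ √h_ss = 0.05066/0.04457 = 1.13664.
h_ss = 1.13664² = 1.29195 m. (Since h₀ = 0.3849 m < h_ss, the level will rise toward this value.)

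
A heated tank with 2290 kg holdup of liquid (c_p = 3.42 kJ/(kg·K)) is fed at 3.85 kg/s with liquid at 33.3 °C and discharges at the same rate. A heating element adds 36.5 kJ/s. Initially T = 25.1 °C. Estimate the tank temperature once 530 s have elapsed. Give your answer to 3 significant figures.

31.6 °C

M c_p dT/dt = ṁ c_p (T_in − T) + Q̇.
τ = M/ṁ = 594.81 s; T_ss = T_in + Q̇/(ṁ c_p) = 33.3 + 36.5/(3.85·3.42) = 36.072 °C.
Integrating: T(t) = T_ss + (T₀ − T_ss) e^(−t/τ).
T(530) = 36.072 + (-10.972)·e^(−530/594.81) = 36.072 + (-10.972)·0.41023 = 31.571 °C.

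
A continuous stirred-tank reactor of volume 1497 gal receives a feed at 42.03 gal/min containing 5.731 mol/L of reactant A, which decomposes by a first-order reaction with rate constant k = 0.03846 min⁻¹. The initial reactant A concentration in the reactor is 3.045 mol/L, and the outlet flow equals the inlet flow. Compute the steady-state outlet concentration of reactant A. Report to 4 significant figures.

2.418 mol/L

Accumulation = in − out − consumed: V dC/dt = Q C_in − Q C − k V C.
Steady state (dC/dt = 0): C_ss = Q C_in/(Q + kV) = C_in/(1 + kV/Q).
C_ss = 42.03·5.731/(42.03 + 0.03846·1497) = 240.874/99.6046 = 2.41830 mol/L.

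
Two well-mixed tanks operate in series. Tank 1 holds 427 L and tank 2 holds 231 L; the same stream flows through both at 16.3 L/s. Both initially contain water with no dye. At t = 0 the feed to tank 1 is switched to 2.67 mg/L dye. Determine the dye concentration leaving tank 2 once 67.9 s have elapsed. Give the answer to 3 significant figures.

Time constants: τᵢ = Vᵢ/Q for each well-mixed tank.
τ₁ = 427/16.3 = 26.196 s; τ₂ = 231/16.3 = 14.172 s.
Tank 1: C₁ = C_in(1 − e^(−t/τ₁)). Tank 2 (τ₁ ≠ τ₂): C₂ = C_in[1 − (τ₁ e^(−t/τ₁) − τ₂ e^(−t/τ₂))/(τ₁ − τ₂)].
At t = 67.9: e^(−t/τ₁) = 0.074873, e^(−t/τ₂) = 0.0083024.
C₂ = 2.67·[1 − (26.196·0.074873 − 14.172·0.0083024)/(12.025)] = 2.67·0.84667 = 2.2606 mg/L.

2.26 mg/L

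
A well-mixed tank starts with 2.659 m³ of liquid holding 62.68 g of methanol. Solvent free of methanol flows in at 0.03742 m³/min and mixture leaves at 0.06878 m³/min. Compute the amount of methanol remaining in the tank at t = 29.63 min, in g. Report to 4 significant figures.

24.41 g

Let m(t) be the amount of methanol. Volume: V(t) = V₀ + (Q_in − Q_out) t = 2.659 − 0.0313600 t; V(29.63) = 1.72980 m³.
No methanol enters, so dm/dt = −Q_out · (m/V).
Separate: dm/m = −Q_out dt/V(t) ⇒ ln(m/m₀) = −(Q_out/(Q_in−Q_out)) ln(V/V₀).
m = m₀ (V₀/V)^(Q_out/(Q_in−Q_out)) = 62.68 × (2.659/1.72980)^(-2.19324) = 24.4120 g.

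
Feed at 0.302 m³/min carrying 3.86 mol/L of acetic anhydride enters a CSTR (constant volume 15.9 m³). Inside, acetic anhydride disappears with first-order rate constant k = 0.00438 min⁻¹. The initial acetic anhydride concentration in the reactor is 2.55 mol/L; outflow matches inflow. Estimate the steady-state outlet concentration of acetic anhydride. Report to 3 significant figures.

Species balance: V dC/dt = Q C_in − Q C − k V C.
At steady state: 0 = Q C_in − (Q + kV) C_ss, so C_ss = Q C_in/(Q + kV).
C_ss = 0.302·3.86/(0.302 + 0.00438·15.9) = 1.1657/0.37164 = 3.1367 mol/L.

3.14 mol/L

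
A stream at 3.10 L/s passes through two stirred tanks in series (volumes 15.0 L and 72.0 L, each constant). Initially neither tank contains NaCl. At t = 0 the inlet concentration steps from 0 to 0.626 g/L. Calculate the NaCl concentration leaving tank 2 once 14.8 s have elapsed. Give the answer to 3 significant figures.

0.216 g/L

Each tank obeys Vᵢ dCᵢ/dt = Q(Cᵢ₋₁ − Cᵢ), so τᵢ = Vᵢ/Q.
τ₁ = 15.0/3.10 = 4.8387 s; τ₂ = 72.0/3.10 = 23.226 s.
Solving the cascade with C₁(0)=C₂(0)=0 gives C₂(t) = C_in[1 − (τ₁ e^(−t/τ₁) − τ₂ e^(−t/τ₂))/(τ₁ − τ₂)].
At t = 14.8: e^(−t/τ₁) = 0.046950, e^(−t/τ₂) = 0.52876.
C₂ = 0.626·[1 − (4.8387·0.046950 − 23.226·0.52876)/(-18.387)] = 0.626·0.34445 = 0.21563 g/L.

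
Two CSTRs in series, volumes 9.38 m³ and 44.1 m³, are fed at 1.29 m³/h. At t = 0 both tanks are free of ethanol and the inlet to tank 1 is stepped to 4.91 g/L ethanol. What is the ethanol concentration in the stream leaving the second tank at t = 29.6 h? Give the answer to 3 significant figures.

2.31 g/L

Species balance on tank i: dCᵢ/dt = (Cᵢ₋₁ − Cᵢ)/τᵢ with τᵢ = Vᵢ/Q.
τ₁ = 9.38/1.29 = 7.2713 h; τ₂ = 44.1/1.29 = 34.186 h.
Tank 1: C₁ = C_in(1 − e^(−t/τ₁)). Tank 2 (τ₁ ≠ τ₂): C₂ = C_in[1 − (τ₁ e^(−t/τ₁) − τ₂ e^(−t/τ₂))/(τ₁ − τ₂)].
At t = 29.6: e^(−t/τ₁) = 0.017064, e^(−t/τ₂) = 0.42069.
C₂ = 4.91·[1 − (7.2713·0.017064 − 34.186·0.42069)/(-26.915)] = 4.91·0.47026 = 2.3090 g/L.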